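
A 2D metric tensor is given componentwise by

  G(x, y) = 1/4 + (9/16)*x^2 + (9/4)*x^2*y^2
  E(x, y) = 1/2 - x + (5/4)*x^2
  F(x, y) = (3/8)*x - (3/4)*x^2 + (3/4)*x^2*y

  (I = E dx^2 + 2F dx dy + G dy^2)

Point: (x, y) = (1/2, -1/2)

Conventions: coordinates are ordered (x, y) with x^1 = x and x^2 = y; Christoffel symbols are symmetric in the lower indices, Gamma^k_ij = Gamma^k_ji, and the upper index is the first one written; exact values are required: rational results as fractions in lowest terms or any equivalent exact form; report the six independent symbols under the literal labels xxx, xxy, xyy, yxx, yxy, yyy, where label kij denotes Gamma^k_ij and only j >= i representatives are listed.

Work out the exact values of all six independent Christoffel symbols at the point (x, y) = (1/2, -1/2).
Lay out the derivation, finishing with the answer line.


E = 5/16, F = -3/32, G = 17/32 at the point
E_x = 1/4, E_y = 0, F_x = -3/4, F_y = 3/16, G_x = 9/8, G_y = -9/16
EG - F^2 = 161/1024;  g^inv = (1024/161) * [[17/32, 3/32], [3/32, 5/16]]
first-kind symbols [ij,l] = (1/2)(d_i g_jl + d_j g_il - d_l g_ij): [xx,x] = E_x/2 = 1/8, [xx,y] = F_x - E_y/2 = -3/4, [xy,x] = E_y/2 = 0, [xy,y] = G_x/2 = 9/16, [yy,x] = F_y - G_x/2 = -3/8, [yy,y] = G_y/2 = -9/32
Gamma^x_ij = (G*[ij,x] - F*[ij,y])/(EG - F^2), Gamma^y_ij = (E*[ij,y] - F*[ij,x])/(EG - F^2)

Answer: Gamma_xxx = -4/161, Gamma_xxy = 54/161, Gamma_xyy = -33/23, Gamma_yxx = -228/161, Gamma_yxy = 180/161, Gamma_yyy = -18/23


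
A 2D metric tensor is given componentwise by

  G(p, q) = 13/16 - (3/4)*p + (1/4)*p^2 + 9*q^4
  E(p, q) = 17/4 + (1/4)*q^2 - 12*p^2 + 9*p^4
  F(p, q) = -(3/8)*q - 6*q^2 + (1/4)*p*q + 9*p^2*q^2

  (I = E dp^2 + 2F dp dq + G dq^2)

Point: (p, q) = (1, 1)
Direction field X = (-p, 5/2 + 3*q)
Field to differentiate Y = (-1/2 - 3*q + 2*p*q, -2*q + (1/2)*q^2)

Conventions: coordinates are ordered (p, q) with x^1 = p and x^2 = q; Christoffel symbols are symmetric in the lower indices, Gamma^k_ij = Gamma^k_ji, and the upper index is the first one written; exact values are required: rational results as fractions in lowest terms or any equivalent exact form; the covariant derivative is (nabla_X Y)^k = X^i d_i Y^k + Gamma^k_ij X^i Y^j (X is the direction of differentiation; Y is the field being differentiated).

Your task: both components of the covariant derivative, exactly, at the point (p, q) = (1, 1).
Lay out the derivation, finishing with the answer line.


E = 3/2, F = 23/8, G = 149/16 at the point
E_p = 12, E_q = 1/2, F_p = 73/4, F_q = 47/8, G_p = -1/4, G_q = 36
EG - F^2 = 365/64;  g^inv = (64/365) * [[149/16, -23/8], [-23/8, 3/2]]
first-kind symbols [ij,l] = (1/2)(d_i g_jl + d_j g_il - d_l g_ij): [pp,p] = E_p/2 = 6, [pp,q] = F_p - E_q/2 = 18, [pq,p] = E_q/2 = 1/4, [pq,q] = G_p/2 = -1/8, [qq,p] = F_q - G_p/2 = 6, [qq,q] = G_q/2 = 18
Gamma^p_ij = (G*[ij,p] - F*[ij,q])/(EG - F^2), Gamma^q_ij = (E*[ij,q] - F*[ij,p])/(EG - F^2)
Gamma_ppp = 264/365, Gamma_ppq = 172/365, Gamma_pqq = 264/365, Gamma_qpp = 624/365, Gamma_qpq = -58/365, Gamma_qqq = 624/365
X = (-1, 11/2), Y = (-3/2, -3/2) at the point

Answer: (nabla_X Y)^p = -11361/730, (nabla_X Y)^q = -5828/365


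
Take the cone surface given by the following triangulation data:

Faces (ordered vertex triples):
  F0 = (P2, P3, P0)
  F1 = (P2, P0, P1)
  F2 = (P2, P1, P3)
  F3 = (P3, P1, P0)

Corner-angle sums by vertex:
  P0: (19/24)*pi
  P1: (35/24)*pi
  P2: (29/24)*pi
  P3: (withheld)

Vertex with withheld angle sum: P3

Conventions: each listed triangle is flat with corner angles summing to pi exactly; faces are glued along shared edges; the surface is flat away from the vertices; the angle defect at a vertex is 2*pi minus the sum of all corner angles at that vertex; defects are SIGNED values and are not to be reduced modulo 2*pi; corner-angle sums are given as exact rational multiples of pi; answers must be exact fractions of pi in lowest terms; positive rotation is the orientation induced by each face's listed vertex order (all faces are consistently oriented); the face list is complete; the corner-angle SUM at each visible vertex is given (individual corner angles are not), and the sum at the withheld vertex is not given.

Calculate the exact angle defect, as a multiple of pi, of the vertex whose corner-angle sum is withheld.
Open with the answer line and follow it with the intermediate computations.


Answer: defect(P3) = (35/24)*pi

V = 4, E = 6, F = 4; chi = V - E + F = 2
Gauss-Bonnet: total defect = 2*pi*chi = 4*pi; visible defects sum to (61/24)*pi


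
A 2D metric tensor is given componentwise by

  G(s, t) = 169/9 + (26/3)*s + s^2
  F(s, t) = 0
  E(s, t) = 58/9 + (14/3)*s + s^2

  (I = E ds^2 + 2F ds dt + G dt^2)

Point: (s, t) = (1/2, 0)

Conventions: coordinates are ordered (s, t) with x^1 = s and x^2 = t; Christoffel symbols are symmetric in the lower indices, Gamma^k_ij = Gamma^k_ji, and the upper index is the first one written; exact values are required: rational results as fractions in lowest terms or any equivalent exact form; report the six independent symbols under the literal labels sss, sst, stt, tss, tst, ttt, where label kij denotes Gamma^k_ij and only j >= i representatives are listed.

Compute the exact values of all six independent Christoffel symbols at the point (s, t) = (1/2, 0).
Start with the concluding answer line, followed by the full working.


Answer: Gamma_sss = 102/325, Gamma_sst = 0, Gamma_stt = -174/325, Gamma_tss = 0, Gamma_tst = 6/29, Gamma_ttt = 0

E = 325/36, F = 0, G = 841/36 at the point
E_s = 17/3, E_t = 0, F_s = 0, F_t = 0, G_s = 29/3, G_t = 0
EG - F^2 = 273325/1296;  g^inv = (1296/273325) * [[841/36, 0], [0, 325/36]]
first-kind symbols [ij,l] = (1/2)(d_i g_jl + d_j g_il - d_l g_ij): [ss,s] = E_s/2 = 17/6, [ss,t] = F_s - E_t/2 = 0, [st,s] = E_t/2 = 0, [st,t] = G_s/2 = 29/6, [tt,s] = F_t - G_s/2 = -29/6, [tt,t] = G_t/2 = 0
Gamma^s_ij = (G*[ij,s] - F*[ij,t])/(EG - F^2), Gamma^t_ij = (E*[ij,t] - F*[ij,s])/(EG - F^2)


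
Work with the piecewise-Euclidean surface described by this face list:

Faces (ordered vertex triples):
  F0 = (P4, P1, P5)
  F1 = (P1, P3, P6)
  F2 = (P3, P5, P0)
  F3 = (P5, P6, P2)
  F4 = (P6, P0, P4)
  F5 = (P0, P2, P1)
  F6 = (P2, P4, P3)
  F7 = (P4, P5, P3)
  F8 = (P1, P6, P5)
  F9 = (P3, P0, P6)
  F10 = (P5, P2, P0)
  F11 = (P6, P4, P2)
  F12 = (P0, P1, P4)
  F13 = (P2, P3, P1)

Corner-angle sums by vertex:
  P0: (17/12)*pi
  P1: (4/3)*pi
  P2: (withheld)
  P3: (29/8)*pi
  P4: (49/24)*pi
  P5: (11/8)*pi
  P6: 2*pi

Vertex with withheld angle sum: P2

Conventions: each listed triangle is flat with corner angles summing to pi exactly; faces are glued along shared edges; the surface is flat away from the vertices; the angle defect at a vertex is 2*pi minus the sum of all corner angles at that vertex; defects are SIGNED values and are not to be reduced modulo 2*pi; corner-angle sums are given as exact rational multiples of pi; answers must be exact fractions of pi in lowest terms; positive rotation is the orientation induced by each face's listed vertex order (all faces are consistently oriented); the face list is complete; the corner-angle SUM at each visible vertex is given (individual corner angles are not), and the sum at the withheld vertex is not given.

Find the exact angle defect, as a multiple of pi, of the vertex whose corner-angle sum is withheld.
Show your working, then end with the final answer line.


V = 7, E = 21, F = 14; chi = V - E + F = 0
Gauss-Bonnet: total defect = 2*pi*chi = 0; visible defects sum to (5/24)*pi

Answer: defect(P2) = (-5/24)*pi


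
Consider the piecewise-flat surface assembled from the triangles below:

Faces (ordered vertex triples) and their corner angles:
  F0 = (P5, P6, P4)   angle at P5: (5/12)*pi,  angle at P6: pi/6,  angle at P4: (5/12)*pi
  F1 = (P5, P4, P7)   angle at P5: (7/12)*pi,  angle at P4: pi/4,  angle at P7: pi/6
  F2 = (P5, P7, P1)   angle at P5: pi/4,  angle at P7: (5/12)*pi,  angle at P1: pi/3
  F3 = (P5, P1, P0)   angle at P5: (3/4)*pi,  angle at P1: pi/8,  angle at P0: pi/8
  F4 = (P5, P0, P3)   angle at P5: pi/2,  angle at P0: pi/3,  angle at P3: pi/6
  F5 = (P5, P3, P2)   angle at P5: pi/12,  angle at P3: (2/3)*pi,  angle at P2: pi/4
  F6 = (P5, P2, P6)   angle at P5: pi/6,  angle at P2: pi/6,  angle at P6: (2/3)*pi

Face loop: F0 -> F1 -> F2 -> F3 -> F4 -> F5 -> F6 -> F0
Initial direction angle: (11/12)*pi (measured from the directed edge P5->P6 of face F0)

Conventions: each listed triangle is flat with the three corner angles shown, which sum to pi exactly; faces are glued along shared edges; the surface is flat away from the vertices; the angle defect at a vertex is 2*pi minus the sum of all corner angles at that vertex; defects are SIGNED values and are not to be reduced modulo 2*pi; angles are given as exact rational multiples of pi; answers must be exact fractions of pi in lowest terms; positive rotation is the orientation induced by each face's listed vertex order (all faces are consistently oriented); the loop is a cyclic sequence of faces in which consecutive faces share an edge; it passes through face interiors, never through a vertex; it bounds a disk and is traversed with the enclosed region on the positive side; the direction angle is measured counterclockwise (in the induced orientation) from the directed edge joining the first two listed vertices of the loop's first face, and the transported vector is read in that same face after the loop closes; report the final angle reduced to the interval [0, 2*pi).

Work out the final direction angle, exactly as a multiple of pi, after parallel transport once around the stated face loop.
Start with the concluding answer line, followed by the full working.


Answer: final direction angle = pi/6

enclosed vertex P5: corner angles sum to (11/4)*pi, defect = 2*pi - (11/4)*pi = (-3/4)*pi
summing the enclosed defects onto the initial angle, mod 2*pi in the induced orientation:
final angle = (11/12)*pi - (3/4)*pi = pi/6 (mod 2*pi)


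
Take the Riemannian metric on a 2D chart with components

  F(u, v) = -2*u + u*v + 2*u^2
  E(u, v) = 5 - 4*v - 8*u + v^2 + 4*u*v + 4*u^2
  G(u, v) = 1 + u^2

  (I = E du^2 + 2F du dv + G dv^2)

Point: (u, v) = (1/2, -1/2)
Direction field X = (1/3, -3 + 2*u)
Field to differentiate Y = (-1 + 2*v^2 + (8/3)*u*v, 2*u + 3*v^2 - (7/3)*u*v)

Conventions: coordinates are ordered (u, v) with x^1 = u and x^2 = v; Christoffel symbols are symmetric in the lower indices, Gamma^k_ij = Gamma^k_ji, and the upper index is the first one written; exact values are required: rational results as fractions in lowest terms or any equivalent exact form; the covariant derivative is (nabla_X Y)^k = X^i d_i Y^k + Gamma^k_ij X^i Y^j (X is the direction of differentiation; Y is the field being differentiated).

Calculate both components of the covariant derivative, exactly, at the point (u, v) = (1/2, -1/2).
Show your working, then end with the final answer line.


E = 13/4, F = -3/4, G = 5/4 at the point
E_u = -6, E_v = -3, F_u = -1/2, F_v = 1/2, G_u = 1, G_v = 0
EG - F^2 = 7/2;  g^inv = (2/7) * [[5/4, 3/4], [3/4, 13/4]]
first-kind symbols [ij,l] = (1/2)(d_i g_jl + d_j g_il - d_l g_ij): [uu,u] = E_u/2 = -3, [uu,v] = F_u - E_v/2 = 1, [uv,u] = E_v/2 = -3/2, [uv,v] = G_u/2 = 1/2, [vv,u] = F_v - G_u/2 = 0, [vv,v] = G_v/2 = 0
Gamma^u_ij = (G*[ij,u] - F*[ij,v])/(EG - F^2), Gamma^v_ij = (E*[ij,v] - F*[ij,u])/(EG - F^2)
Gamma_uuu = -6/7, Gamma_uuv = -3/7, Gamma_uvv = 0, Gamma_vuu = 2/7, Gamma_vuv = 1/7, Gamma_vvv = 0
X = (1/3, -2), Y = (-7/6, 7/3) at the point

Answer: (nabla_X Y)^u = -1/9, (nabla_X Y)^v = 175/18


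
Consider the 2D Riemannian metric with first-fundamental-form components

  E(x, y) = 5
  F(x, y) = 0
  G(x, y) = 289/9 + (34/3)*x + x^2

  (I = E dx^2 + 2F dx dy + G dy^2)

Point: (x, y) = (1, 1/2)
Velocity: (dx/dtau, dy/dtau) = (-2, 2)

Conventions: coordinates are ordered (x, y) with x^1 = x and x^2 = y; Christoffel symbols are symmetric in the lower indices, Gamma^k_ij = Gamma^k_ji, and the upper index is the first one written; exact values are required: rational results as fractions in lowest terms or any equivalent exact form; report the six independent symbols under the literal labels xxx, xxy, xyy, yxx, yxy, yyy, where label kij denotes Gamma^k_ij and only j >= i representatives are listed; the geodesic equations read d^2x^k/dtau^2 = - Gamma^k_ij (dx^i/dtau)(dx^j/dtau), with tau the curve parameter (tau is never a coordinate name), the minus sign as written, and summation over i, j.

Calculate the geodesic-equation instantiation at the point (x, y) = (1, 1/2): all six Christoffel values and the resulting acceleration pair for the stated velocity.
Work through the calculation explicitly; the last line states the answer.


E = 5, F = 0, G = 400/9 at the point
E_x = 0, E_y = 0, F_x = 0, F_y = 0, G_x = 40/3, G_y = 0
EG - F^2 = 2000/9;  g^inv = (9/2000) * [[400/9, 0], [0, 5]]
first-kind symbols [ij,l] = (1/2)(d_i g_jl + d_j g_il - d_l g_ij): [xx,x] = E_x/2 = 0, [xx,y] = F_x - E_y/2 = 0, [xy,x] = E_y/2 = 0, [xy,y] = G_x/2 = 20/3, [yy,x] = F_y - G_x/2 = -20/3, [yy,y] = G_y/2 = 0
Gamma^x_ij = (G*[ij,x] - F*[ij,y])/(EG - F^2), Gamma^y_ij = (E*[ij,y] - F*[ij,x])/(EG - F^2)
Gamma_xxx = 0, Gamma_xxy = 0, Gamma_xyy = -4/3, Gamma_yxx = 0, Gamma_yxy = 3/20, Gamma_yyy = 0
d^2x/dtau^2 = -(Gamma_xxx*(-2)^2 + 2*Gamma_xxy*(-2)*(2) + Gamma_xyy*(2)^2) = 16/3
d^2y/dtau^2 = -(Gamma_yxx*(-2)^2 + 2*Gamma_yxy*(-2)*(2) + Gamma_yyy*(2)^2) = 6/5

Answer: Gamma_xxx = 0, Gamma_xxy = 0, Gamma_xyy = -4/3, Gamma_yxx = 0, Gamma_yxy = 3/20, Gamma_yyy = 0; accelerations (d^2x/dtau^2, d^2y/dtau^2) = (16/3, 6/5)


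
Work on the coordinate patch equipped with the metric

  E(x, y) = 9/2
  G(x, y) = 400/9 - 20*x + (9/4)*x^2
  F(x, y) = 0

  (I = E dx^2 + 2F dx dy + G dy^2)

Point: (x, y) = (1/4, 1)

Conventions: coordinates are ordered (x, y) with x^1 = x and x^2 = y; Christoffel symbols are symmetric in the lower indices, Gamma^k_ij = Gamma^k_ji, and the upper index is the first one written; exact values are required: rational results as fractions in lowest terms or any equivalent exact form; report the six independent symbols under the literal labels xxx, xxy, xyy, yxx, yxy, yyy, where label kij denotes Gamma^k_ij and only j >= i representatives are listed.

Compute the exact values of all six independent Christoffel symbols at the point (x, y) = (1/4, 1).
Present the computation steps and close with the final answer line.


E = 9/2, F = 0, G = 22801/576 at the point
E_x = 0, E_y = 0, F_x = 0, F_y = 0, G_x = -151/8, G_y = 0
EG - F^2 = 22801/128;  g^inv = (128/22801) * [[22801/576, 0], [0, 9/2]]
first-kind symbols [ij,l] = (1/2)(d_i g_jl + d_j g_il - d_l g_ij): [xx,x] = E_x/2 = 0, [xx,y] = F_x - E_y/2 = 0, [xy,x] = E_y/2 = 0, [xy,y] = G_x/2 = -151/16, [yy,x] = F_y - G_x/2 = 151/16, [yy,y] = G_y/2 = 0
Gamma^x_ij = (G*[ij,x] - F*[ij,y])/(EG - F^2), Gamma^y_ij = (E*[ij,y] - F*[ij,x])/(EG - F^2)

Answer: Gamma_xxx = 0, Gamma_xxy = 0, Gamma_xyy = 151/72, Gamma_yxx = 0, Gamma_yxy = -36/151, Gamma_yyy = 0


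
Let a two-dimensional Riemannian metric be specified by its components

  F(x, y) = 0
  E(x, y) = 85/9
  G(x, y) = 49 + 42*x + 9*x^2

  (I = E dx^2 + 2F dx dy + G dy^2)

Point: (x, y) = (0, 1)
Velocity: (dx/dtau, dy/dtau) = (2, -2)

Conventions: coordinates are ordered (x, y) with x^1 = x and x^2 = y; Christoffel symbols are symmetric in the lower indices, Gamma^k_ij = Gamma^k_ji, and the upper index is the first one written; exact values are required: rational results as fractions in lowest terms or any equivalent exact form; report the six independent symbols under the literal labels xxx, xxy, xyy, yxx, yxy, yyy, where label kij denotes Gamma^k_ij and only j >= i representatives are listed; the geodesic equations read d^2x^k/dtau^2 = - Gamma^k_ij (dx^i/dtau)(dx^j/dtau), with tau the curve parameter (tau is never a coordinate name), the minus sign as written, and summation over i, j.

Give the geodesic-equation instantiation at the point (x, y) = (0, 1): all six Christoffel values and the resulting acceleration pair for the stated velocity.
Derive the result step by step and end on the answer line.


E = 85/9, F = 0, G = 49 at the point
E_x = 0, E_y = 0, F_x = 0, F_y = 0, G_x = 42, G_y = 0
EG - F^2 = 4165/9;  g^inv = (9/4165) * [[49, 0], [0, 85/9]]
first-kind symbols [ij,l] = (1/2)(d_i g_jl + d_j g_il - d_l g_ij): [xx,x] = E_x/2 = 0, [xx,y] = F_x - E_y/2 = 0, [xy,x] = E_y/2 = 0, [xy,y] = G_x/2 = 21, [yy,x] = F_y - G_x/2 = -21, [yy,y] = G_y/2 = 0
Gamma^x_ij = (G*[ij,x] - F*[ij,y])/(EG - F^2), Gamma^y_ij = (E*[ij,y] - F*[ij,x])/(EG - F^2)
Gamma_xxx = 0, Gamma_xxy = 0, Gamma_xyy = -189/85, Gamma_yxx = 0, Gamma_yxy = 3/7, Gamma_yyy = 0
d^2x/dtau^2 = -(Gamma_xxx*(2)^2 + 2*Gamma_xxy*(2)*(-2) + Gamma_xyy*(-2)^2) = 756/85
d^2y/dtau^2 = -(Gamma_yxx*(2)^2 + 2*Gamma_yxy*(2)*(-2) + Gamma_yyy*(-2)^2) = 24/7

Answer: Gamma_xxx = 0, Gamma_xxy = 0, Gamma_xyy = -189/85, Gamma_yxx = 0, Gamma_yxy = 3/7, Gamma_yyy = 0; accelerations (d^2x/dtau^2, d^2y/dtau^2) = (756/85, 24/7)


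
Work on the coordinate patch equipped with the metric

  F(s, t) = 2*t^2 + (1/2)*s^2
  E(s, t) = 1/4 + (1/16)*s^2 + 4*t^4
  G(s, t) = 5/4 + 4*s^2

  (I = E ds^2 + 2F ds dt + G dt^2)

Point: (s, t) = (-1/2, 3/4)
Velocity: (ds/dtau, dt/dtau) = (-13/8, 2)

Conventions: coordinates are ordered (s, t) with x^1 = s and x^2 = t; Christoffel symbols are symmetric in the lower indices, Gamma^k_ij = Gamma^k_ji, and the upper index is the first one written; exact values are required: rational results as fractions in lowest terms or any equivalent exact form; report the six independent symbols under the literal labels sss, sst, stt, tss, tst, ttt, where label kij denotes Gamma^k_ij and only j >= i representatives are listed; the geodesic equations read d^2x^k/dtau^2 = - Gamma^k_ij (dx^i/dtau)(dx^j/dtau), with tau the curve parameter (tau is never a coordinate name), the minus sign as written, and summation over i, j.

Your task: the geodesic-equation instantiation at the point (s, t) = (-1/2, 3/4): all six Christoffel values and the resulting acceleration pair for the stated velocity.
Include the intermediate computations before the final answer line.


E = 49/32, F = 5/4, G = 9/4 at the point
E_s = -1/16, E_t = 27/4, F_s = -1/2, F_t = 3, G_s = -4, G_t = 0
EG - F^2 = 241/128;  g^inv = (128/241) * [[9/4, -5/4], [-5/4, 49/32]]
first-kind symbols [ij,l] = (1/2)(d_i g_jl + d_j g_il - d_l g_ij): [ss,s] = E_s/2 = -1/32, [ss,t] = F_s - E_t/2 = -31/8, [st,s] = E_t/2 = 27/8, [st,t] = G_s/2 = -2, [tt,s] = F_t - G_s/2 = 5, [tt,t] = G_t/2 = 0
Gamma^s_ij = (G*[ij,s] - F*[ij,t])/(EG - F^2), Gamma^t_ij = (E*[ij,t] - F*[ij,s])/(EG - F^2)
Gamma_sss = 611/241, Gamma_sst = 1292/241, Gamma_stt = 1440/241, Gamma_tss = -1509/482, Gamma_tst = -932/241, Gamma_ttt = -800/241
d^2s/dtau^2 = -(Gamma_sss*(-13/8)^2 + 2*Gamma_sst*(-13/8)*(2) + Gamma_stt*(2)^2) = 65573/15424
d^2t/dtau^2 = -(Gamma_tss*(-13/8)^2 + 2*Gamma_tst*(-13/8)*(2) + Gamma_ttt*(2)^2) = -110803/30848

Answer: Gamma_sss = 611/241, Gamma_sst = 1292/241, Gamma_stt = 1440/241, Gamma_tss = -1509/482, Gamma_tst = -932/241, Gamma_ttt = -800/241; accelerations (d^2s/dtau^2, d^2t/dtau^2) = (65573/15424, -110803/30848)


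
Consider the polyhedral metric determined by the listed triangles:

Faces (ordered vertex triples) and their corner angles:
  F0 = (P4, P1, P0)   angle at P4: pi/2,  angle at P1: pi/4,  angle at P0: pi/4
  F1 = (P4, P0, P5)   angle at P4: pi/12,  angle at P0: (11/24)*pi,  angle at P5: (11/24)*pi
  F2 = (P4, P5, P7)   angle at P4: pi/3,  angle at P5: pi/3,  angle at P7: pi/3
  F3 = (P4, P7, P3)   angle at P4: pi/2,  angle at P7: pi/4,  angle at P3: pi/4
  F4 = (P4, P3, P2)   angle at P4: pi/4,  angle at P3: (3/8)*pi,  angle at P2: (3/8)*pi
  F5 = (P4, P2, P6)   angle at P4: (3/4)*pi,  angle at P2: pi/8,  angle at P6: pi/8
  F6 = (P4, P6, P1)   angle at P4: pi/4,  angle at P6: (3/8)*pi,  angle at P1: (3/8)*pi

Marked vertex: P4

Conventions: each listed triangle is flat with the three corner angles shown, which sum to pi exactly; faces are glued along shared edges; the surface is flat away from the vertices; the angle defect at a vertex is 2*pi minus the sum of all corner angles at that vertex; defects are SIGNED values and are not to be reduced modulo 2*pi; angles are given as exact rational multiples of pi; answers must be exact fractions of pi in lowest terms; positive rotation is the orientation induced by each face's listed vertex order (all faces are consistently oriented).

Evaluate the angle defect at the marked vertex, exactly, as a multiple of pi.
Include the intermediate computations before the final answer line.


Sum of corner angles at P4: (8/3)*pi
defect = 2*pi - (8/3)*pi

Answer: defect(P4) = (-2/3)*pi


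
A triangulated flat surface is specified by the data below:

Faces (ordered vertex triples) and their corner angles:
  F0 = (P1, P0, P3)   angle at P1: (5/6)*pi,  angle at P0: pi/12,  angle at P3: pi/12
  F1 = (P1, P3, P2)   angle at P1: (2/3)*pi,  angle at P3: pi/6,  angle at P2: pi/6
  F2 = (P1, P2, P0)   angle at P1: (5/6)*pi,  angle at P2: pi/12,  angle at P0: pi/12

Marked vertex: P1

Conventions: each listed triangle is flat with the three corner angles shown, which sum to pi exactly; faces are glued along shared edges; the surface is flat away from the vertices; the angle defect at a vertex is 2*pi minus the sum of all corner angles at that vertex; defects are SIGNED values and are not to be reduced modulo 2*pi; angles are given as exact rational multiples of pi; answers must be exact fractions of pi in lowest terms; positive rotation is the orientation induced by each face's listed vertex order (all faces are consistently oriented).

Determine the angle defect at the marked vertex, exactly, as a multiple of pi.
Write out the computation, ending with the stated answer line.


Sum of corner angles at P1: (7/3)*pi
defect = 2*pi - (7/3)*pi

Answer: defect(P1) = -pi/3


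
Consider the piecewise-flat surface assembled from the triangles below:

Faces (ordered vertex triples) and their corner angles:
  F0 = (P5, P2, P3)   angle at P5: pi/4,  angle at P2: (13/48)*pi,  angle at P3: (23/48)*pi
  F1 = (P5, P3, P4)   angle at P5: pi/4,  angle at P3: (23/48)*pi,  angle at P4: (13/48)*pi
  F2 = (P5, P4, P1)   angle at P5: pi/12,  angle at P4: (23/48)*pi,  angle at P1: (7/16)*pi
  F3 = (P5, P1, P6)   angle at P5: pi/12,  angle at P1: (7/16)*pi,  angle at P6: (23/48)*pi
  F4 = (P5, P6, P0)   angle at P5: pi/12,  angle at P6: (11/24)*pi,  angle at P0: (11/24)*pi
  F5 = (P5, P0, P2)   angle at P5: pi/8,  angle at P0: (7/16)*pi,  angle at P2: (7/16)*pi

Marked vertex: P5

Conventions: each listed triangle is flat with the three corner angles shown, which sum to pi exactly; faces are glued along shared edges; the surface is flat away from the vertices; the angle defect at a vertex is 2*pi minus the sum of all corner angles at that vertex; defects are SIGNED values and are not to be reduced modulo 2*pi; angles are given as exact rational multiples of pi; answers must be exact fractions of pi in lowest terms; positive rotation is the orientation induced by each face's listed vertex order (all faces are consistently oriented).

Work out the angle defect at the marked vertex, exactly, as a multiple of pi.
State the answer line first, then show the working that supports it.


Answer: defect(P5) = (9/8)*pi

Sum of corner angles at P5: (7/8)*pi
defect = 2*pi - (7/8)*pi


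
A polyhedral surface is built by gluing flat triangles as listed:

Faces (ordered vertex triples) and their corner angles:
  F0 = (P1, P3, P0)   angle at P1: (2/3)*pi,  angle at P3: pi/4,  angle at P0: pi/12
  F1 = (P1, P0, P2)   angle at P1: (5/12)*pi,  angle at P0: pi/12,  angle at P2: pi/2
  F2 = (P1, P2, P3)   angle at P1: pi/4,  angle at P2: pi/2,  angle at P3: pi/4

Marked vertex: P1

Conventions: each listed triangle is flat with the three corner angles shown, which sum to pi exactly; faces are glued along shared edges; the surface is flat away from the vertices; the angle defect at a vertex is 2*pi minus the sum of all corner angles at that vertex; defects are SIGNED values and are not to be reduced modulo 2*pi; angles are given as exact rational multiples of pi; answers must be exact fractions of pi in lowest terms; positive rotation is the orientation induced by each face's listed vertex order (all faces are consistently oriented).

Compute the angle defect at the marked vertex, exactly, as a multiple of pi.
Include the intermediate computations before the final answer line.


Sum of corner angles at P1: (4/3)*pi
defect = 2*pi - (4/3)*pi

Answer: defect(P1) = (2/3)*pi


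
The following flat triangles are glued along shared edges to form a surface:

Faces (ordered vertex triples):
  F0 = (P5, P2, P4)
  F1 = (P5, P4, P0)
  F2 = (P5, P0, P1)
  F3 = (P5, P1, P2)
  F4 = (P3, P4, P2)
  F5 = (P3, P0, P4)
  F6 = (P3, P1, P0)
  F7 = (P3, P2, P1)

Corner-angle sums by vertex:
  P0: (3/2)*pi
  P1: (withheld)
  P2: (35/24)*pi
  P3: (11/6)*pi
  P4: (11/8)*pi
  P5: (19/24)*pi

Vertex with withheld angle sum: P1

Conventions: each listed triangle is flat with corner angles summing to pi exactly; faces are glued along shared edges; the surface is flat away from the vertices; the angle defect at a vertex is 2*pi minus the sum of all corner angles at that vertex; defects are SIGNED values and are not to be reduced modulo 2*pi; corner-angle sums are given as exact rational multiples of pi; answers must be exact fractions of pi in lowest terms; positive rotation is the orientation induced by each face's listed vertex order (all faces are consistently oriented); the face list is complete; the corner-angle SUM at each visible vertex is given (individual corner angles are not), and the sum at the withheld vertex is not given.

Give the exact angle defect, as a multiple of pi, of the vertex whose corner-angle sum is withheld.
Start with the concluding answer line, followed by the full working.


Answer: defect(P1) = (23/24)*pi

V = 6, E = 12, F = 8; chi = V - E + F = 2
Gauss-Bonnet: total defect = 2*pi*chi = 4*pi; visible defects sum to (73/24)*pi


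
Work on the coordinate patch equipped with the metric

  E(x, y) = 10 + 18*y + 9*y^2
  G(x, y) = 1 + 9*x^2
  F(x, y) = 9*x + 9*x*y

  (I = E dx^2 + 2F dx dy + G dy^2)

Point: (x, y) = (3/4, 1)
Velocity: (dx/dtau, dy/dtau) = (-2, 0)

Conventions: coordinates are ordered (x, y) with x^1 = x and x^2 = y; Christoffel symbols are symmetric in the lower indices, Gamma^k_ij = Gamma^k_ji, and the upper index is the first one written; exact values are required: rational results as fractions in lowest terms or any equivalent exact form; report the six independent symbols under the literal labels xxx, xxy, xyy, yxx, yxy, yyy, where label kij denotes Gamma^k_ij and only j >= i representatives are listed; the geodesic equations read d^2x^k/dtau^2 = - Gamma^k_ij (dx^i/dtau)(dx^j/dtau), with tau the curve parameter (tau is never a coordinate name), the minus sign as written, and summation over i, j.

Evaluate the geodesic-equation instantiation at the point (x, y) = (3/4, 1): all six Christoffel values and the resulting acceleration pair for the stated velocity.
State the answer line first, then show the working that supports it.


Answer: Gamma_xxx = 0, Gamma_xxy = 288/673, Gamma_xyy = 0, Gamma_yxx = 0, Gamma_yxy = 108/673, Gamma_yyy = 0; accelerations (d^2x/dtau^2, d^2y/dtau^2) = (0, 0)

E = 37, F = 27/2, G = 97/16 at the point
E_x = 0, E_y = 36, F_x = 18, F_y = 27/4, G_x = 27/2, G_y = 0
EG - F^2 = 673/16;  g^inv = (16/673) * [[97/16, -27/2], [-27/2, 37]]
first-kind symbols [ij,l] = (1/2)(d_i g_jl + d_j g_il - d_l g_ij): [xx,x] = E_x/2 = 0, [xx,y] = F_x - E_y/2 = 0, [xy,x] = E_y/2 = 18, [xy,y] = G_x/2 = 27/4, [yy,x] = F_y - G_x/2 = 0, [yy,y] = G_y/2 = 0
Gamma^x_ij = (G*[ij,x] - F*[ij,y])/(EG - F^2), Gamma^y_ij = (E*[ij,y] - F*[ij,x])/(EG - F^2)
Gamma_xxx = 0, Gamma_xxy = 288/673, Gamma_xyy = 0, Gamma_yxx = 0, Gamma_yxy = 108/673, Gamma_yyy = 0
d^2x/dtau^2 = -(Gamma_xxx*(-2)^2 + 2*Gamma_xxy*(-2)*(0) + Gamma_xyy*(0)^2) = 0
d^2y/dtau^2 = -(Gamma_yxx*(-2)^2 + 2*Gamma_yxy*(-2)*(0) + Gamma_yyy*(0)^2) = 0


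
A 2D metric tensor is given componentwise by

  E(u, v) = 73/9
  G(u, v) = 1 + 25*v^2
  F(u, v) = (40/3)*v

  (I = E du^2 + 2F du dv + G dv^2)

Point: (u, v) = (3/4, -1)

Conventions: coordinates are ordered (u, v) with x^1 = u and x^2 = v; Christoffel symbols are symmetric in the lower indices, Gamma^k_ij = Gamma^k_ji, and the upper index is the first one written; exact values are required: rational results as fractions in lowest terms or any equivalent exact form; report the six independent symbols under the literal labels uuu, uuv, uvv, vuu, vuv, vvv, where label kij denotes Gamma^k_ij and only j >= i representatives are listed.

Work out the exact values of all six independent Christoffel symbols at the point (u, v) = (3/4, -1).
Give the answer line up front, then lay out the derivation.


Answer: Gamma_uuu = 0, Gamma_uuv = 0, Gamma_uvv = 60/149, Gamma_vuu = 0, Gamma_vuv = 0, Gamma_vvv = -225/298

E = 73/9, F = -40/3, G = 26 at the point
E_u = 0, E_v = 0, F_u = 0, F_v = 40/3, G_u = 0, G_v = -50
EG - F^2 = 298/9;  g^inv = (9/298) * [[26, 40/3], [40/3, 73/9]]
first-kind symbols [ij,l] = (1/2)(d_i g_jl + d_j g_il - d_l g_ij): [uu,u] = E_u/2 = 0, [uu,v] = F_u - E_v/2 = 0, [uv,u] = E_v/2 = 0, [uv,v] = G_u/2 = 0, [vv,u] = F_v - G_u/2 = 40/3, [vv,v] = G_v/2 = -25
Gamma^u_ij = (G*[ij,u] - F*[ij,v])/(EG - F^2), Gamma^v_ij = (E*[ij,v] - F*[ij,u])/(EG - F^2)


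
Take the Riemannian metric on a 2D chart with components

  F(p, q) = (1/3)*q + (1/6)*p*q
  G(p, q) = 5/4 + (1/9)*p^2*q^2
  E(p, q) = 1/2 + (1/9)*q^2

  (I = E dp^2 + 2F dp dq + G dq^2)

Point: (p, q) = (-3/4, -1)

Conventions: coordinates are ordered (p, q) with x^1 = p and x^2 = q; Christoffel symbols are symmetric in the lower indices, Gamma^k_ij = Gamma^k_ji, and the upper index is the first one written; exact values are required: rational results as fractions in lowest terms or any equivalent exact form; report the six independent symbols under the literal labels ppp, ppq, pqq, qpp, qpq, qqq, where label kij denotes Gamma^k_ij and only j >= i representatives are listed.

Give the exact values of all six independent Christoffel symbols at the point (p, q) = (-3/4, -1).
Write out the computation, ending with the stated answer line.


E = 11/18, F = -5/24, G = 21/16 at the point
E_p = 0, E_q = -2/9, F_p = -1/6, F_q = 5/24, G_p = -1/6, G_q = -1/8
EG - F^2 = 437/576;  g^inv = (576/437) * [[21/16, 5/24], [5/24, 11/18]]
first-kind symbols [ij,l] = (1/2)(d_i g_jl + d_j g_il - d_l g_ij): [pp,p] = E_p/2 = 0, [pp,q] = F_p - E_q/2 = -1/18, [pq,p] = E_q/2 = -1/9, [pq,q] = G_p/2 = -1/12, [qq,p] = F_q - G_p/2 = 7/24, [qq,q] = G_q/2 = -1/16
Gamma^p_ij = (G*[ij,p] - F*[ij,q])/(EG - F^2), Gamma^q_ij = (E*[ij,q] - F*[ij,p])/(EG - F^2)

Answer: Gamma_ppp = -20/1311, Gamma_ppq = -94/437, Gamma_pqq = 213/437, Gamma_qpp = -176/3933, Gamma_qpq = -128/1311, Gamma_qqq = 13/437


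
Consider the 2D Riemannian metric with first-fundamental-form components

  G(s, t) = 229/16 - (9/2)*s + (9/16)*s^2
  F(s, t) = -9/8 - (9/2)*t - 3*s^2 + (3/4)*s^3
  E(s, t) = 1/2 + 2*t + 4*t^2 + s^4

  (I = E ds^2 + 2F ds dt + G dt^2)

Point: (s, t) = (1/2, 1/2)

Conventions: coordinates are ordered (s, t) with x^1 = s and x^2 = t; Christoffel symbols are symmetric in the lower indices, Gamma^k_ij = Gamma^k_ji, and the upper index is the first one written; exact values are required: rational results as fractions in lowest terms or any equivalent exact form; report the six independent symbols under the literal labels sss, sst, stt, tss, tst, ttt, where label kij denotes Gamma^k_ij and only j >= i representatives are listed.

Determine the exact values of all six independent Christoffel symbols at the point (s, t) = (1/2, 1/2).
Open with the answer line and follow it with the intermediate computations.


Answer: Gamma_sss = -9661/7690, Gamma_sst = 29361/15380, Gamma_stt = -63261/30760, Gamma_tss = -3309/3845, Gamma_tst = 3609/7690, Gamma_ttt = -10449/15380

E = 41/16, F = -129/32, G = 781/64 at the point
E_s = 1/2, E_t = 6, F_s = -39/16, F_t = -9/2, G_s = -63/16, G_t = 0
EG - F^2 = 3845/256;  g^inv = (256/3845) * [[781/64, 129/32], [129/32, 41/16]]
first-kind symbols [ij,l] = (1/2)(d_i g_jl + d_j g_il - d_l g_ij): [ss,s] = E_s/2 = 1/4, [ss,t] = F_s - E_t/2 = -87/16, [st,s] = E_t/2 = 3, [st,t] = G_s/2 = -63/32, [tt,s] = F_t - G_s/2 = -81/32, [tt,t] = G_t/2 = 0
Gamma^s_ij = (G*[ij,s] - F*[ij,t])/(EG - F^2), Gamma^t_ij = (E*[ij,t] - F*[ij,s])/(EG - F^2)


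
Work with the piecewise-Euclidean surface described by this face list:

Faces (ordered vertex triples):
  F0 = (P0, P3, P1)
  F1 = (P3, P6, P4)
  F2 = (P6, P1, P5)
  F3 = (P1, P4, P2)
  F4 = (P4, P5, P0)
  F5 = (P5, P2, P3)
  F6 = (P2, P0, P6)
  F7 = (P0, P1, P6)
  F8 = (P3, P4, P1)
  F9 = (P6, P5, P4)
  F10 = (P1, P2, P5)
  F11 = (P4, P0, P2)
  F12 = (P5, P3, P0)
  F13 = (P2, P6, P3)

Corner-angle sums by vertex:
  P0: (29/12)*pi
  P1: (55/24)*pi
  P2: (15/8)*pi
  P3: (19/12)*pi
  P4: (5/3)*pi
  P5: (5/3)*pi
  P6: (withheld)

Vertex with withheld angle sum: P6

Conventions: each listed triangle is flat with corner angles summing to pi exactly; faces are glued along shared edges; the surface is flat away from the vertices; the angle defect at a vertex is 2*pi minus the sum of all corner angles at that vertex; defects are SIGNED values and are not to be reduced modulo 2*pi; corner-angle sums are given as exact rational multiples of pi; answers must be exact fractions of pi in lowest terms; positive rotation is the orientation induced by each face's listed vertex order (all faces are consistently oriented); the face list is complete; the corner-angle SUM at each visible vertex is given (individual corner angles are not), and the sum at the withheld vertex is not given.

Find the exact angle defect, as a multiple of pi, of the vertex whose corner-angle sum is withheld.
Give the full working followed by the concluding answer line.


V = 7, E = 21, F = 14; chi = V - E + F = 0
Gauss-Bonnet: total defect = 2*pi*chi = 0; visible defects sum to pi/2

Answer: defect(P6) = -pi/2


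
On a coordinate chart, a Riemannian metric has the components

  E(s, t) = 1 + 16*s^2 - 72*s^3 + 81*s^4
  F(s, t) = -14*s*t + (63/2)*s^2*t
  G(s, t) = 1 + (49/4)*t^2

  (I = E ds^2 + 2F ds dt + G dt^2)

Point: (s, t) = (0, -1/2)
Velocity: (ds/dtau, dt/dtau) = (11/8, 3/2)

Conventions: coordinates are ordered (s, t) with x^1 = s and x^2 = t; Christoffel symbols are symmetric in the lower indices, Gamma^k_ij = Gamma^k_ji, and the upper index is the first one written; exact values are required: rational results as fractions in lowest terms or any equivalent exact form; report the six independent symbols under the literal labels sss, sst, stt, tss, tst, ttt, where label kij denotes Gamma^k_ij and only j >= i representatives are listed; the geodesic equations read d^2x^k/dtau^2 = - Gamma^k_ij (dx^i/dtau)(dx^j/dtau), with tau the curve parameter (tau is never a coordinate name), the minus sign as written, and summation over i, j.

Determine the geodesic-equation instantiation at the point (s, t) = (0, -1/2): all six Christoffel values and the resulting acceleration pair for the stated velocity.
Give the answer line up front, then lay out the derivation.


Answer: Gamma_sss = 0, Gamma_sst = 0, Gamma_stt = 0, Gamma_tss = 112/65, Gamma_tst = 0, Gamma_ttt = -98/65; accelerations (d^2s/dtau^2, d^2t/dtau^2) = (0, 7/52)

E = 1, F = 0, G = 65/16 at the point
E_s = 0, E_t = 0, F_s = 7, F_t = 0, G_s = 0, G_t = -49/4
EG - F^2 = 65/16;  g^inv = (16/65) * [[65/16, 0], [0, 1]]
first-kind symbols [ij,l] = (1/2)(d_i g_jl + d_j g_il - d_l g_ij): [ss,s] = E_s/2 = 0, [ss,t] = F_s - E_t/2 = 7, [st,s] = E_t/2 = 0, [st,t] = G_s/2 = 0, [tt,s] = F_t - G_s/2 = 0, [tt,t] = G_t/2 = -49/8
Gamma^s_ij = (G*[ij,s] - F*[ij,t])/(EG - F^2), Gamma^t_ij = (E*[ij,t] - F*[ij,s])/(EG - F^2)
Gamma_sss = 0, Gamma_sst = 0, Gamma_stt = 0, Gamma_tss = 112/65, Gamma_tst = 0, Gamma_ttt = -98/65
d^2s/dtau^2 = -(Gamma_sss*(11/8)^2 + 2*Gamma_sst*(11/8)*(3/2) + Gamma_stt*(3/2)^2) = 0
d^2t/dtau^2 = -(Gamma_tss*(11/8)^2 + 2*Gamma_tst*(11/8)*(3/2) + Gamma_ttt*(3/2)^2) = 7/52


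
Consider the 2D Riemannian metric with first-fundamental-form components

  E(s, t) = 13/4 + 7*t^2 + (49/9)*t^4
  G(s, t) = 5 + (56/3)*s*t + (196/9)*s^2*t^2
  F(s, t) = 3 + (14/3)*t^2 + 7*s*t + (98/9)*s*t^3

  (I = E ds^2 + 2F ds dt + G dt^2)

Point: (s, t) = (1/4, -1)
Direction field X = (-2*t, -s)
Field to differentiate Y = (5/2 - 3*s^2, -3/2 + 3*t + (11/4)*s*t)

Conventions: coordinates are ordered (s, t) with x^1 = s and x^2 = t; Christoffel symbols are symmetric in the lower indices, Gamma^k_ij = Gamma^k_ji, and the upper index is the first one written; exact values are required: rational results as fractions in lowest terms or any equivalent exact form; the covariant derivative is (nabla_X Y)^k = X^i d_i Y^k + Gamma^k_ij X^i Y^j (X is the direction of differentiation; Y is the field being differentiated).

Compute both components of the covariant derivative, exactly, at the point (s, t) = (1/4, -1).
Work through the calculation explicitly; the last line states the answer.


E = 565/36, F = 115/36, G = 61/36 at the point
E_s = 0, E_t = -322/9, F_s = -161/9, F_t = 7/12, G_s = -70/9, G_t = 35/18
EG - F^2 = 295/18;  g^inv = (18/295) * [[61/36, -115/36], [-115/36, 565/36]]
first-kind symbols [ij,l] = (1/2)(d_i g_jl + d_j g_il - d_l g_ij): [ss,s] = E_s/2 = 0, [ss,t] = F_s - E_t/2 = 0, [st,s] = E_t/2 = -161/9, [st,t] = G_s/2 = -35/9, [tt,s] = F_t - G_s/2 = 161/36, [tt,t] = G_t/2 = 35/36
Gamma^s_ij = (G*[ij,s] - F*[ij,t])/(EG - F^2), Gamma^t_ij = (E*[ij,t] - F*[ij,s])/(EG - F^2)
Gamma_sss = 0, Gamma_sst = -322/295, Gamma_stt = 161/590, Gamma_tss = 0, Gamma_tst = -14/59, Gamma_ttt = 7/118
X = (2, -1/4), Y = (37/16, -83/16) at the point

Answer: (nabla_X Y)^s = 351527/37760, (nabla_X Y)^t = -28289/7552


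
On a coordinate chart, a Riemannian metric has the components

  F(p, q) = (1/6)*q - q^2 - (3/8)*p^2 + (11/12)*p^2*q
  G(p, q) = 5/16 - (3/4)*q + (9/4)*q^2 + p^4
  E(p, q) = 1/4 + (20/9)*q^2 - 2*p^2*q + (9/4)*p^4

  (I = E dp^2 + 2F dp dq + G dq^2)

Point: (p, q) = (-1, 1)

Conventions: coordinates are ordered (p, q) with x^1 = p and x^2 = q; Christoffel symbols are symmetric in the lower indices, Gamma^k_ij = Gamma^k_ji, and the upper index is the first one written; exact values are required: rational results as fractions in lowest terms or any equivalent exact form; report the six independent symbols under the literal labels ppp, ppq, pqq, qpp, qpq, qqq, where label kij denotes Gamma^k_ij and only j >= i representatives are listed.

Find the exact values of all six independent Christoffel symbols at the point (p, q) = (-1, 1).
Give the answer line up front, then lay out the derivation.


Answer: Gamma_ppp = -13312/13083, Gamma_ppq = 1644/4361, Gamma_pqq = 2070/4361, Gamma_qpp = -5188/5607, Gamma_qpq = -1256/1869, Gamma_qqq = 446/623

E = 49/18, F = -7/24, G = 45/16 at the point
E_p = -5, E_q = 22/9, F_p = -13/12, F_q = -11/12, G_p = -4, G_q = 15/4
EG - F^2 = 4361/576;  g^inv = (576/4361) * [[45/16, 7/24], [7/24, 49/18]]
first-kind symbols [ij,l] = (1/2)(d_i g_jl + d_j g_il - d_l g_ij): [pp,p] = E_p/2 = -5/2, [pp,q] = F_p - E_q/2 = -83/36, [pq,p] = E_q/2 = 11/9, [pq,q] = G_p/2 = -2, [qq,p] = F_q - G_p/2 = 13/12, [qq,q] = G_q/2 = 15/8
Gamma^p_ij = (G*[ij,p] - F*[ij,q])/(EG - F^2), Gamma^q_ij = (E*[ij,q] - F*[ij,p])/(EG - F^2)


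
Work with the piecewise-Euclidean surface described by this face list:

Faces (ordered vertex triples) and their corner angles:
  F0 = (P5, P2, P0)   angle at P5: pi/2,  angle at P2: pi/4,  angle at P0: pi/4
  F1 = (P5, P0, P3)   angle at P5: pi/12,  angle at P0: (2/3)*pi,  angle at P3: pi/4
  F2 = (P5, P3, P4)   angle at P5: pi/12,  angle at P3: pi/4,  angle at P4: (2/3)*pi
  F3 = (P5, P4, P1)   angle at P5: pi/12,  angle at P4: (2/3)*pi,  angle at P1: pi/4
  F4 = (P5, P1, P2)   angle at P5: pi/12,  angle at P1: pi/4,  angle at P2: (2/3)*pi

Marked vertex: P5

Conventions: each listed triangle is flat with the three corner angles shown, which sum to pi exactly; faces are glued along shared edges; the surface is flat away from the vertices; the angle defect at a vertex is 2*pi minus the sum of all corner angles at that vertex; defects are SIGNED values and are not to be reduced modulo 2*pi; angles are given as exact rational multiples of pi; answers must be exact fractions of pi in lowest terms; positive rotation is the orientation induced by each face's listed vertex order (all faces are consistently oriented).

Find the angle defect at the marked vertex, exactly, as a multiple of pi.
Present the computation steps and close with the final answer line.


Sum of corner angles at P5: (5/6)*pi
defect = 2*pi - (5/6)*pi

Answer: defect(P5) = (7/6)*pi
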